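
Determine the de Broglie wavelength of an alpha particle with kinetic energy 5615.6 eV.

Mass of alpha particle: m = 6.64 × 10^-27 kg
1.92 × 10^-13 m

Using λ = h/√(2mKE):

First convert KE to Joules: KE = 5615.6 eV = 8.997 × 10^-16 J

λ = h/√(2mKE)
λ = (6.626 × 10^-34 J·s) / √(2 × 6.64 × 10^-27 kg × 8.997 × 10^-16 J)
λ = 1.92 × 10^-13 m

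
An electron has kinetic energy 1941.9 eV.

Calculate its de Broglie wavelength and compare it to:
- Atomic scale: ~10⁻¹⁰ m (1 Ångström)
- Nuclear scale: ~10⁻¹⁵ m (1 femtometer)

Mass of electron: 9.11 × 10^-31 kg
λ = 2.78 × 10^-11 m, which is between nuclear and atomic scales.

Using λ = h/√(2mKE):

KE = 1941.9 eV = 3.111 × 10^-16 J

λ = h/√(2mKE)
λ = (6.626 × 10^-34 J·s) / √(2 × 9.11 × 10^-31 kg × 3.111 × 10^-16 J)
λ = 2.78 × 10^-11 m

Comparison:
- Atomic scale (10⁻¹⁰ m): λ is 0.28× this size
- Nuclear scale (10⁻¹⁵ m): λ is 2.8e+04× this size

The wavelength is between nuclear and atomic scales.

This wavelength is appropriate for probing atomic structure but too large for nuclear physics experiments.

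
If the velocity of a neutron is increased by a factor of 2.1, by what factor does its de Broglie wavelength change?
The wavelength decreases by a factor of 2.1.

From λ = h/(mv), the wavelength is inversely proportional to velocity:

λ ∝ 1/v

If v → 2.1v, then λ → λ/2.1

When velocity is increased by a factor of 2.1, the wavelength decreases by a factor of 2.1.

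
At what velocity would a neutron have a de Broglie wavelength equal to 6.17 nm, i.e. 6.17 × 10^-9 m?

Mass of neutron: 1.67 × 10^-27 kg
6.43 × 10^1 m/s

From λ = h/(mv), solve for v:

v = h/(mλ)
v = (6.626 × 10^-34 J·s) / (1.67 × 10^-27 kg × 6.17 × 10^-9 m)
v = 6.43 × 10^1 m/s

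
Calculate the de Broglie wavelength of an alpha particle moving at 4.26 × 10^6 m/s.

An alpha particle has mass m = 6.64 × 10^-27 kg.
2.34 × 10^-14 m

Using the de Broglie relation λ = h/(mv):

λ = h/(mv)
λ = (6.626 × 10^-34 J·s) / (6.64 × 10^-27 kg × 4.26 × 10^6 m/s)
λ = 2.34 × 10^-14 m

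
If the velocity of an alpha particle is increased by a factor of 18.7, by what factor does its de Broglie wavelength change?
The wavelength decreases by a factor of 18.7.

From λ = h/(mv), the wavelength is inversely proportional to velocity:

λ ∝ 1/v

If v → 18.7v, then λ → λ/18.7

When velocity is increased by a factor of 18.7, the wavelength decreases by a factor of 18.7.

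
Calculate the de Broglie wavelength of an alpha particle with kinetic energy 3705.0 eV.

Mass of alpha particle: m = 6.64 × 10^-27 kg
2.36 × 10^-13 m

Using λ = h/√(2mKE):

First convert KE to Joules: KE = 3705.0 eV = 5.936 × 10^-16 J

λ = h/√(2mKE)
λ = (6.626 × 10^-34 J·s) / √(2 × 6.64 × 10^-27 kg × 5.936 × 10^-16 J)
λ = 2.36 × 10^-13 m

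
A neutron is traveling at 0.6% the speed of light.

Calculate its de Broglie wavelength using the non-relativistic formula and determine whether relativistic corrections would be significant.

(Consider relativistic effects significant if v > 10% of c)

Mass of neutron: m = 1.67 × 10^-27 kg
No, relativistic corrections are not needed.

Using the non-relativistic de Broglie formula λ = h/(mv):

v = 0.6% × c = 1.799 × 10^6 m/s

λ = h/(mv)
λ = (6.626 × 10^-34 J·s) / (1.67 × 10^-27 kg × 1.799 × 10^6 m/s)
λ = 2.21 × 10^-13 m

Since v = 0.6% of c < 10% of c, relativistic corrections are NOT significant and this non-relativistic result is a good approximation.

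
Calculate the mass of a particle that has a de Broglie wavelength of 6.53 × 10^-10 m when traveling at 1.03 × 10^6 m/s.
9.85 × 10^-31 kg

From the de Broglie relation λ = h/(mv), we solve for m:

m = h/(λv)
m = (6.626 × 10^-34 J·s) / (6.53 × 10^-10 m × 1.03 × 10^6 m/s)
m = 9.85 × 10^-31 kg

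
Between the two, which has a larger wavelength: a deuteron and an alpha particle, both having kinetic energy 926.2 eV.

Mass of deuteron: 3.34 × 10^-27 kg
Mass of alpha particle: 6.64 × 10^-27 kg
The deuteron has the longer wavelength.

Using λ = h/√(2mKE):

For deuteron: λ₁ = h/√(2m₁KE) = 6.66 × 10^-13 m
For alpha particle: λ₂ = h/√(2m₂KE) = 4.72 × 10^-13 m

Since λ ∝ 1/√m at constant kinetic energy, the lighter particle has the longer wavelength.

The deuteron has the longer de Broglie wavelength.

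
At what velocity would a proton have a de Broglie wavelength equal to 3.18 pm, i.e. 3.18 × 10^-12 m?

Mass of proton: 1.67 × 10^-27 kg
1.25 × 10^5 m/s

From λ = h/(mv), solve for v:

v = h/(mλ)
v = (6.626 × 10^-34 J·s) / (1.67 × 10^-27 kg × 3.18 × 10^-12 m)
v = 1.25 × 10^5 m/s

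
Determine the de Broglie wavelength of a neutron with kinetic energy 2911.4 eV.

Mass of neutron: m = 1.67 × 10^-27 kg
5.31 × 10^-13 m

Using λ = h/√(2mKE):

First convert KE to Joules: KE = 2911.4 eV = 4.665 × 10^-16 J

λ = h/√(2mKE)
λ = (6.626 × 10^-34 J·s) / √(2 × 1.67 × 10^-27 kg × 4.665 × 10^-16 J)
λ = 5.31 × 10^-13 m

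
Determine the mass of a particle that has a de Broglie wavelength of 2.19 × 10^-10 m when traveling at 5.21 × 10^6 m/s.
5.81 × 10^-31 kg

From the de Broglie relation λ = h/(mv), we solve for m:

m = h/(λv)
m = (6.626 × 10^-34 J·s) / (2.19 × 10^-10 m × 5.21 × 10^6 m/s)
m = 5.81 × 10^-31 kg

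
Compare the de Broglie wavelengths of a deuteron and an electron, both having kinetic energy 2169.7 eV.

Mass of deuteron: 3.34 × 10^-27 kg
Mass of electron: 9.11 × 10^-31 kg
The electron has the longer wavelength.

Using λ = h/√(2mKE):

For deuteron: λ₁ = h/√(2m₁KE) = 4.35 × 10^-13 m
For electron: λ₂ = h/√(2m₂KE) = 2.63 × 10^-11 m

Since λ ∝ 1/√m at constant kinetic energy, the lighter particle has the longer wavelength.

The electron has the longer de Broglie wavelength.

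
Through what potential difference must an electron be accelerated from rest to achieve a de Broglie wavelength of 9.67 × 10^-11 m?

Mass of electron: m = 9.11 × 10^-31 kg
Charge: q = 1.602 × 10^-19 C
161 V

From λ = h/√(2mqV), we solve for V:

λ² = h²/(2mqV)
V = h²/(2mqλ²)
V = (6.626 × 10^-34 J·s)² / (2 × 9.11 × 10^-31 kg × 1.602 × 10^-19 C × (9.67 × 10^-11 m)²)
V = 161 V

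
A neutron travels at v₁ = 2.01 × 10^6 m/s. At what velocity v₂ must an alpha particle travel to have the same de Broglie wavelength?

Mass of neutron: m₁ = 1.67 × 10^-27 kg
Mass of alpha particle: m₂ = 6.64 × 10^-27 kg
v₂ = 5.06 × 10^5 m/s

For equal de Broglie wavelengths: λ₁ = λ₂

h/(m₁v₁) = h/(m₂v₂)
m₁v₁ = m₂v₂
v₂ = v₁ · (m₁/m₂)

v₂ = 2.01 × 10^6 m/s × (1.67 × 10^-27 kg / 6.64 × 10^-27 kg)
v₂ = 5.06 × 10^5 m/s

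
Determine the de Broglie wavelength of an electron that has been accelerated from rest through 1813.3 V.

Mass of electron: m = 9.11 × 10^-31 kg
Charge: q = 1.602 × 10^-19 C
2.88 × 10^-11 m

When a particle is accelerated through voltage V, it gains kinetic energy KE = qV.

The de Broglie wavelength is then λ = h/√(2mqV):

λ = h/√(2mqV)
λ = (6.626 × 10^-34 J·s) / √(2 × 9.11 × 10^-31 kg × 1.602 × 10^-19 C × 1813.3 V)
λ = 2.88 × 10^-11 m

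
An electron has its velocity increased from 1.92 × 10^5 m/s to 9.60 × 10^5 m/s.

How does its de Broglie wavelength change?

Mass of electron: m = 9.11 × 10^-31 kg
The wavelength decreases by a factor of 5.

Using λ = h/(mv):

Initial wavelength: λ₁ = h/(mv₁) = 3.79 × 10^-9 m
Final wavelength: λ₂ = h/(mv₂) = 7.58 × 10^-10 m

Since λ ∝ 1/v, when velocity increases by a factor of 5, the wavelength decreases by a factor of 5.

λ₂/λ₁ = v₁/v₂ = 1/5

The wavelength decreases by a factor of 5.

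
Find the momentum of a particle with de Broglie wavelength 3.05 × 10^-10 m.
2.17 × 10^-24 kg·m/s

From the de Broglie relation λ = h/p, we solve for p:

p = h/λ
p = (6.626 × 10^-34 J·s) / (3.05 × 10^-10 m)
p = 2.17 × 10^-24 kg·m/s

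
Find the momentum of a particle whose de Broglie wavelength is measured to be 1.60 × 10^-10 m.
4.14 × 10^-24 kg·m/s

From the de Broglie relation λ = h/p, we solve for p:

p = h/λ
p = (6.626 × 10^-34 J·s) / (1.60 × 10^-10 m)
p = 4.14 × 10^-24 kg·m/s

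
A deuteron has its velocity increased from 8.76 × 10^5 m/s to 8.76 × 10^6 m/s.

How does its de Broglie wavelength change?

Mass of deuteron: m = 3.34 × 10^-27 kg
The wavelength decreases by a factor of 10.

Using λ = h/(mv):

Initial wavelength: λ₁ = h/(mv₁) = 2.26 × 10^-13 m
Final wavelength: λ₂ = h/(mv₂) = 2.26 × 10^-14 m

Since λ ∝ 1/v, when velocity increases by a factor of 10, the wavelength decreases by a factor of 10.

λ₂/λ₁ = v₁/v₂ = 1/10

The wavelength decreases by a factor of 10.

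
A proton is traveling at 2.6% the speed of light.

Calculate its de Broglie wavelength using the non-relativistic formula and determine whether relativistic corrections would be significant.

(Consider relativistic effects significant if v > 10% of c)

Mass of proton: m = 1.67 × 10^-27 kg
No, relativistic corrections are not needed.

Using the non-relativistic de Broglie formula λ = h/(mv):

v = 2.6% × c = 7.795 × 10^6 m/s

λ = h/(mv)
λ = (6.626 × 10^-34 J·s) / (1.67 × 10^-27 kg × 7.795 × 10^6 m/s)
λ = 5.09 × 10^-14 m

Since v = 2.6% of c < 10% of c, relativistic corrections are NOT significant and this non-relativistic result is a good approximation.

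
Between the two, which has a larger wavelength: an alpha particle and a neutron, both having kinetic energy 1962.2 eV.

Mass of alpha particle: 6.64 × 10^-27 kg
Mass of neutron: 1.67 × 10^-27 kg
The neutron has the longer wavelength.

Using λ = h/√(2mKE):

For alpha particle: λ₁ = h/√(2m₁KE) = 3.24 × 10^-13 m
For neutron: λ₂ = h/√(2m₂KE) = 6.47 × 10^-13 m

Since λ ∝ 1/√m at constant kinetic energy, the lighter particle has the longer wavelength.

The neutron has the longer de Broglie wavelength.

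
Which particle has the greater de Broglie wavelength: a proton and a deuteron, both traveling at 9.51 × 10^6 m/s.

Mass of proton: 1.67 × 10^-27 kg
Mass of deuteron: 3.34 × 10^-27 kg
The proton has the longer wavelength.

Using λ = h/(mv), since both particles have the same velocity, the wavelength depends only on mass.

For proton: λ₁ = h/(m₁v) = 4.17 × 10^-14 m
For deuteron: λ₂ = h/(m₂v) = 2.09 × 10^-14 m

Since λ ∝ 1/m at constant velocity, the lighter particle has the longer wavelength.

The proton has the longer de Broglie wavelength.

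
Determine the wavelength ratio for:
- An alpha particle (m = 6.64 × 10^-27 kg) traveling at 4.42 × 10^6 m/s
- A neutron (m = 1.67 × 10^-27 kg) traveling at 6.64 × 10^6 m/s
λ₁/λ₂ = 0.378

Using λ = h/(mv):

λ₁ = h/(m₁v₁) = 2.26 × 10^-14 m
λ₂ = h/(m₂v₂) = 5.98 × 10^-14 m

Ratio λ₁/λ₂ = (m₂v₂)/(m₁v₁)
         = (1.67 × 10^-27 kg × 6.64 × 10^6 m/s) / (6.64 × 10^-27 kg × 4.42 × 10^6 m/s)
         = 0.378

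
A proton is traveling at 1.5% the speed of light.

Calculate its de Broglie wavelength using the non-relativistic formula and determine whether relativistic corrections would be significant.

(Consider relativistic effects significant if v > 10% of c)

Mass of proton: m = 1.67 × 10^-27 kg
No, relativistic corrections are not needed.

Using the non-relativistic de Broglie formula λ = h/(mv):

v = 1.5% × c = 4.497 × 10^6 m/s

λ = h/(mv)
λ = (6.626 × 10^-34 J·s) / (1.67 × 10^-27 kg × 4.497 × 10^6 m/s)
λ = 8.82 × 10^-14 m

Since v = 1.5% of c < 10% of c, relativistic corrections are NOT significant and this non-relativistic result is a good approximation.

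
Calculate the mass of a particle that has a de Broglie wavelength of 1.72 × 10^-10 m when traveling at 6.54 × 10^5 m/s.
5.89 × 10^-30 kg

From the de Broglie relation λ = h/(mv), we solve for m:

m = h/(λv)
m = (6.626 × 10^-34 J·s) / (1.72 × 10^-10 m × 6.54 × 10^5 m/s)
m = 5.89 × 10^-30 kg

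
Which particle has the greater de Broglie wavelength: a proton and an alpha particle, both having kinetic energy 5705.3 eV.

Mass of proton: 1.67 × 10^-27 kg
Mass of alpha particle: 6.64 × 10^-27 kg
The proton has the longer wavelength.

Using λ = h/√(2mKE):

For proton: λ₁ = h/√(2m₁KE) = 3.79 × 10^-13 m
For alpha particle: λ₂ = h/√(2m₂KE) = 1.90 × 10^-13 m

Since λ ∝ 1/√m at constant kinetic energy, the lighter particle has the longer wavelength.

The proton has the longer de Broglie wavelength.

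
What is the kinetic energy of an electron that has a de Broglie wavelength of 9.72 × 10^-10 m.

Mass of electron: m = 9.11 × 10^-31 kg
2.55 × 10^-19 J (or 1.59 eV)

From λ = h/√(2mKE), we solve for KE:

λ² = h²/(2mKE)
KE = h²/(2mλ²)
KE = (6.626 × 10^-34 J·s)² / (2 × 9.11 × 10^-31 kg × (9.72 × 10^-10 m)²)
KE = 2.55 × 10^-19 J
KE = 1.59 eV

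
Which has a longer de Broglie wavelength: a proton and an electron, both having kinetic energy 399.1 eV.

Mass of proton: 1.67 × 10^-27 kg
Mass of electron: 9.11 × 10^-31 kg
The electron has the longer wavelength.

Using λ = h/√(2mKE):

For proton: λ₁ = h/√(2m₁KE) = 1.43 × 10^-12 m
For electron: λ₂ = h/√(2m₂KE) = 6.14 × 10^-11 m

Since λ ∝ 1/√m at constant kinetic energy, the lighter particle has the longer wavelength.

The electron has the longer de Broglie wavelength.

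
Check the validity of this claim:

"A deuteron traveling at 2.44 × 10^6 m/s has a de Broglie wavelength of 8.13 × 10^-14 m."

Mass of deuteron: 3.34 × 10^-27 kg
True

The claim is correct.

Using λ = h/(mv):
λ = (6.626 × 10^-34 J·s) / (3.34 × 10^-27 kg × 2.44 × 10^6 m/s)
λ = 8.13 × 10^-14 m

This matches the claimed value.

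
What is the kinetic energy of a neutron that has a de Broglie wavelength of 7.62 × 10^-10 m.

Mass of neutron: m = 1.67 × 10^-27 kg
2.26 × 10^-22 J (or 1.41 × 10^-3 eV)

From λ = h/√(2mKE), we solve for KE:

λ² = h²/(2mKE)
KE = h²/(2mλ²)
KE = (6.626 × 10^-34 J·s)² / (2 × 1.67 × 10^-27 kg × (7.62 × 10^-10 m)²)
KE = 2.26 × 10^-22 J
KE = 1.41 × 10^-3 eV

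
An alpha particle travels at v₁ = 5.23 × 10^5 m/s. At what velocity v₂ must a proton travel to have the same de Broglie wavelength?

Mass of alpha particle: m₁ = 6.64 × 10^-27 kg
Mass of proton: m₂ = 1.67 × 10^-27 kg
v₂ = 2.08 × 10^6 m/s

For equal de Broglie wavelengths: λ₁ = λ₂

h/(m₁v₁) = h/(m₂v₂)
m₁v₁ = m₂v₂
v₂ = v₁ · (m₁/m₂)

v₂ = 5.23 × 10^5 m/s × (6.64 × 10^-27 kg / 1.67 × 10^-27 kg)
v₂ = 2.08 × 10^6 m/s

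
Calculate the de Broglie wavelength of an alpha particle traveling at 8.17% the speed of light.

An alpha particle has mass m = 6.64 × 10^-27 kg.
4.07 × 10^-15 m

Using the de Broglie relation λ = h/(mv):

v = 8.17% × c = 2.449 × 10^7 m/s

λ = h/(mv)
λ = (6.626 × 10^-34 J·s) / (6.64 × 10^-27 kg × 2.449 × 10^7 m/s)
λ = 4.07 × 10^-15 m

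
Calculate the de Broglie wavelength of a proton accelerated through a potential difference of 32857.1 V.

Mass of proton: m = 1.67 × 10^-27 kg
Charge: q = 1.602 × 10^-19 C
1.58 × 10^-13 m

When a particle is accelerated through voltage V, it gains kinetic energy KE = qV.

The de Broglie wavelength is then λ = h/√(2mqV):

λ = h/√(2mqV)
λ = (6.626 × 10^-34 J·s) / √(2 × 1.67 × 10^-27 kg × 1.602 × 10^-19 C × 32857.1 V)
λ = 1.58 × 10^-13 m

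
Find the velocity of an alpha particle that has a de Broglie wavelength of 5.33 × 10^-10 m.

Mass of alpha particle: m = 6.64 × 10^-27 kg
1.87 × 10^2 m/s

From the de Broglie relation λ = h/(mv), we solve for v:

v = h/(mλ)
v = (6.626 × 10^-34 J·s) / (6.64 × 10^-27 kg × 5.33 × 10^-10 m)
v = 1.87 × 10^2 m/s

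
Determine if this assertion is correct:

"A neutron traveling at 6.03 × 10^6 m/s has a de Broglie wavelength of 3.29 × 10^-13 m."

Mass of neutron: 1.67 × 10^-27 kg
False

The claim is incorrect.

Using λ = h/(mv):
λ = (6.626 × 10^-34 J·s) / (1.67 × 10^-27 kg × 6.03 × 10^6 m/s)
λ = 6.58 × 10^-14 m

The actual wavelength differs from the claimed 3.29 × 10^-13 m.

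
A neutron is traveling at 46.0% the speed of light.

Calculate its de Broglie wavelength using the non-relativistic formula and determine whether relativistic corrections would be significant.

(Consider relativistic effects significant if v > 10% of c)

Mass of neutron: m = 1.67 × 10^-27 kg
Yes, relativistic corrections are needed.

Using the non-relativistic de Broglie formula λ = h/(mv):

v = 46.0% × c = 1.379 × 10^8 m/s

λ = h/(mv)
λ = (6.626 × 10^-34 J·s) / (1.67 × 10^-27 kg × 1.379 × 10^8 m/s)
λ = 2.88 × 10^-15 m

Since v = 46.0% of c > 10% of c, relativistic corrections ARE significant and the actual wavelength would differ from this non-relativistic estimate.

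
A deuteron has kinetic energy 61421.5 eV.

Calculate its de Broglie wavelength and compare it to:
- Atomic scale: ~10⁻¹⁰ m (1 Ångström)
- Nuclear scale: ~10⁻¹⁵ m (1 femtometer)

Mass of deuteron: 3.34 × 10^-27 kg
λ = 8.17 × 10^-14 m, which is between nuclear and atomic scales.

Using λ = h/√(2mKE):

KE = 61421.5 eV = 9.841 × 10^-15 J

λ = h/√(2mKE)
λ = (6.626 × 10^-34 J·s) / √(2 × 3.34 × 10^-27 kg × 9.841 × 10^-15 J)
λ = 8.17 × 10^-14 m

Comparison:
- Atomic scale (10⁻¹⁰ m): λ is 0.00082× this size
- Nuclear scale (10⁻¹⁵ m): λ is 82× this size

The wavelength is between nuclear and atomic scales.

This wavelength is appropriate for probing atomic structure but too large for nuclear physics experiments.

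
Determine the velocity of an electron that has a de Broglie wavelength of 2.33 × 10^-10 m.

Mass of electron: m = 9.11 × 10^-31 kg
3.12 × 10^6 m/s

From the de Broglie relation λ = h/(mv), we solve for v:

v = h/(mλ)
v = (6.626 × 10^-34 J·s) / (9.11 × 10^-31 kg × 2.33 × 10^-10 m)
v = 3.12 × 10^6 m/s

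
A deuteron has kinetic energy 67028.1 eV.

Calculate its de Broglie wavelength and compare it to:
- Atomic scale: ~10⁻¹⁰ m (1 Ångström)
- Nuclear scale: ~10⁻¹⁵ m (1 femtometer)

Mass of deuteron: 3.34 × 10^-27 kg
λ = 7.82 × 10^-14 m, which is between nuclear and atomic scales.

Using λ = h/√(2mKE):

KE = 67028.1 eV = 1.074 × 10^-14 J

λ = h/√(2mKE)
λ = (6.626 × 10^-34 J·s) / √(2 × 3.34 × 10^-27 kg × 1.074 × 10^-14 J)
λ = 7.82 × 10^-14 m

Comparison:
- Atomic scale (10⁻¹⁰ m): λ is 0.00078× this size
- Nuclear scale (10⁻¹⁵ m): λ is 78× this size

The wavelength is between nuclear and atomic scales.

This wavelength is appropriate for probing atomic structure but too large for nuclear physics experiments.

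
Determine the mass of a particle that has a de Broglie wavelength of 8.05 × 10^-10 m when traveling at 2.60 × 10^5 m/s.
3.17 × 10^-30 kg

From the de Broglie relation λ = h/(mv), we solve for m:

m = h/(λv)
m = (6.626 × 10^-34 J·s) / (8.05 × 10^-10 m × 2.60 × 10^5 m/s)
m = 3.17 × 10^-30 kg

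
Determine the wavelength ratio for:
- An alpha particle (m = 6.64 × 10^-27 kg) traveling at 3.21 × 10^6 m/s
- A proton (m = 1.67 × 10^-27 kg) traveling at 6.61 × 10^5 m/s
λ₁/λ₂ = 0.0518

Using λ = h/(mv):

λ₁ = h/(m₁v₁) = 3.11 × 10^-14 m
λ₂ = h/(m₂v₂) = 6.00 × 10^-13 m

Ratio λ₁/λ₂ = (m₂v₂)/(m₁v₁)
         = (1.67 × 10^-27 kg × 6.61 × 10^5 m/s) / (6.64 × 10^-27 kg × 3.21 × 10^6 m/s)
         = 0.0518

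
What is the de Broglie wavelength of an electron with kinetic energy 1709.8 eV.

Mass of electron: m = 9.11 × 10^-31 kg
2.97 × 10^-11 m

Using λ = h/√(2mKE):

First convert KE to Joules: KE = 1709.8 eV = 2.739 × 10^-16 J

λ = h/√(2mKE)
λ = (6.626 × 10^-34 J·s) / √(2 × 9.11 × 10^-31 kg × 2.739 × 10^-16 J)
λ = 2.97 × 10^-11 m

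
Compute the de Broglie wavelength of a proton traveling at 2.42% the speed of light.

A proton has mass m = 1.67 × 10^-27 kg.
5.47 × 10^-14 m

Using the de Broglie relation λ = h/(mv):

v = 2.42% × c = 7.255 × 10^6 m/s

λ = h/(mv)
λ = (6.626 × 10^-34 J·s) / (1.67 × 10^-27 kg × 7.255 × 10^6 m/s)
λ = 5.47 × 10^-14 m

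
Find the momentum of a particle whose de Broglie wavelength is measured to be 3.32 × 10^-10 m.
2.00 × 10^-24 kg·m/s

From the de Broglie relation λ = h/p, we solve for p:

p = h/λ
p = (6.626 × 10^-34 J·s) / (3.32 × 10^-10 m)
p = 2.00 × 10^-24 kg·m/s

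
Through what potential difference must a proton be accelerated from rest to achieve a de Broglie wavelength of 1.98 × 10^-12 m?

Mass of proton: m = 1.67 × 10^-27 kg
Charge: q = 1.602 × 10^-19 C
209 V

From λ = h/√(2mqV), we solve for V:

λ² = h²/(2mqV)
V = h²/(2mqλ²)
V = (6.626 × 10^-34 J·s)² / (2 × 1.67 × 10^-27 kg × 1.602 × 10^-19 C × (1.98 × 10^-12 m)²)
V = 209 V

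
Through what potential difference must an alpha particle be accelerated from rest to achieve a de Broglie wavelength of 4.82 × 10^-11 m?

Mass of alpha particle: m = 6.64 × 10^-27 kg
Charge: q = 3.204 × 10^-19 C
4.44 × 10^-2 V

From λ = h/√(2mqV), we solve for V:

λ² = h²/(2mqV)
V = h²/(2mqλ²)
V = (6.626 × 10^-34 J·s)² / (2 × 6.64 × 10^-27 kg × 3.204 × 10^-19 C × (4.82 × 10^-11 m)²)
V = 4.44 × 10^-2 V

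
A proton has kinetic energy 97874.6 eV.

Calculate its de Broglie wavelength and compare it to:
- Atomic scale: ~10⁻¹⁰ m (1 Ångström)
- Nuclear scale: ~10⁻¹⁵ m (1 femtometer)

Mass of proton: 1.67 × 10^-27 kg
λ = 9.16 × 10^-14 m, which is between nuclear and atomic scales.

Using λ = h/√(2mKE):

KE = 97874.6 eV = 1.568 × 10^-14 J

λ = h/√(2mKE)
λ = (6.626 × 10^-34 J·s) / √(2 × 1.67 × 10^-27 kg × 1.568 × 10^-14 J)
λ = 9.16 × 10^-14 m

Comparison:
- Atomic scale (10⁻¹⁰ m): λ is 0.00092× this size
- Nuclear scale (10⁻¹⁵ m): λ is 92× this size

The wavelength is between nuclear and atomic scales.

This wavelength is appropriate for probing atomic structure but too large for nuclear physics experiments.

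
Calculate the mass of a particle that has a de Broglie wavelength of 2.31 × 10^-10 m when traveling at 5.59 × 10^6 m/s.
5.13 × 10^-31 kg

From the de Broglie relation λ = h/(mv), we solve for m:

m = h/(λv)
m = (6.626 × 10^-34 J·s) / (2.31 × 10^-10 m × 5.59 × 10^6 m/s)
m = 5.13 × 10^-31 kg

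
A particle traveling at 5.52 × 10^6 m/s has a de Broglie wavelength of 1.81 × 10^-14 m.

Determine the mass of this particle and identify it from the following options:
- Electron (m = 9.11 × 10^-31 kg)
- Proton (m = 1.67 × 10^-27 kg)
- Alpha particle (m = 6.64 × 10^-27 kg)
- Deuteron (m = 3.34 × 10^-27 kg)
The particle is an alpha particle.

From λ = h/(mv), solve for mass:

m = h/(λv)
m = (6.626 × 10^-34 J·s) / (1.81 × 10^-14 m × 5.52 × 10^6 m/s)
m = 6.63 × 10^-27 kg

Comparing with the listed masses, this is closest to an alpha particle.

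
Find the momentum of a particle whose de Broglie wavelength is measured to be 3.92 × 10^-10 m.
1.69 × 10^-24 kg·m/s

From the de Broglie relation λ = h/p, we solve for p:

p = h/λ
p = (6.626 × 10^-34 J·s) / (3.92 × 10^-10 m)
p = 1.69 × 10^-24 kg·m/s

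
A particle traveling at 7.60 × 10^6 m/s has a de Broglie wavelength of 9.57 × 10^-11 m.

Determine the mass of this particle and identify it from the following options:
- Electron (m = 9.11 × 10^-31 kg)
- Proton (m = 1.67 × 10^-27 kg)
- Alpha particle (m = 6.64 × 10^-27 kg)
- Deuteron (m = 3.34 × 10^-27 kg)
The particle is an electron.

From λ = h/(mv), solve for mass:

m = h/(λv)
m = (6.626 × 10^-34 J·s) / (9.57 × 10^-11 m × 7.60 × 10^6 m/s)
m = 9.11 × 10^-31 kg

Comparing with the listed masses, this is closest to an electron.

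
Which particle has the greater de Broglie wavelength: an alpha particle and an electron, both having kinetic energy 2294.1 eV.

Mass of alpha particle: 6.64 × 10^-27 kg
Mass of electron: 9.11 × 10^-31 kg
The electron has the longer wavelength.

Using λ = h/√(2mKE):

For alpha particle: λ₁ = h/√(2m₁KE) = 3.00 × 10^-13 m
For electron: λ₂ = h/√(2m₂KE) = 2.56 × 10^-11 m

Since λ ∝ 1/√m at constant kinetic energy, the lighter particle has the longer wavelength.

The electron has the longer de Broglie wavelength.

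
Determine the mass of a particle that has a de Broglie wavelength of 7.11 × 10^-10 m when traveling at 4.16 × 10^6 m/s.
2.24 × 10^-31 kg

From the de Broglie relation λ = h/(mv), we solve for m:

m = h/(λv)
m = (6.626 × 10^-34 J·s) / (7.11 × 10^-10 m × 4.16 × 10^6 m/s)
m = 2.24 × 10^-31 kg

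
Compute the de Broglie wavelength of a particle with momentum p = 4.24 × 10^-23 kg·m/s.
1.56 × 10^-11 m

Using the de Broglie relation λ = h/p:

λ = h/p
λ = (6.626 × 10^-34 J·s) / (4.24 × 10^-23 kg·m/s)
λ = 1.56 × 10^-11 m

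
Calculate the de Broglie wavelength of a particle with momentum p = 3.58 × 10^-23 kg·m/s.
1.85 × 10^-11 m

Using the de Broglie relation λ = h/p:

λ = h/p
λ = (6.626 × 10^-34 J·s) / (3.58 × 10^-23 kg·m/s)
λ = 1.85 × 10^-11 m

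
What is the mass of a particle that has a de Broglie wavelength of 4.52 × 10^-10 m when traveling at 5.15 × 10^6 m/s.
2.85 × 10^-31 kg

From the de Broglie relation λ = h/(mv), we solve for m:

m = h/(λv)
m = (6.626 × 10^-34 J·s) / (4.52 × 10^-10 m × 5.15 × 10^6 m/s)
m = 2.85 × 10^-31 kg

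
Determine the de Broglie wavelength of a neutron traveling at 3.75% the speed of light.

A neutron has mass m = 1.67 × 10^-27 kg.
3.53 × 10^-14 m

Using the de Broglie relation λ = h/(mv):

v = 3.75% × c = 1.124 × 10^7 m/s

λ = h/(mv)
λ = (6.626 × 10^-34 J·s) / (1.67 × 10^-27 kg × 1.124 × 10^7 m/s)
λ = 3.53 × 10^-14 m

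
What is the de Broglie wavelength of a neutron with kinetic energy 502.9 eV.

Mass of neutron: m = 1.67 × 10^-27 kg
1.28 × 10^-12 m

Using λ = h/√(2mKE):

First convert KE to Joules: KE = 502.9 eV = 8.057 × 10^-17 J

λ = h/√(2mKE)
λ = (6.626 × 10^-34 J·s) / √(2 × 1.67 × 10^-27 kg × 8.057 × 10^-17 J)
λ = 1.28 × 10^-12 m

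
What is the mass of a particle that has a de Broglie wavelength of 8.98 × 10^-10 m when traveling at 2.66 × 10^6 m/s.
2.77 × 10^-31 kg

From the de Broglie relation λ = h/(mv), we solve for m:

m = h/(λv)
m = (6.626 × 10^-34 J·s) / (8.98 × 10^-10 m × 2.66 × 10^6 m/s)
m = 2.77 × 10^-31 kg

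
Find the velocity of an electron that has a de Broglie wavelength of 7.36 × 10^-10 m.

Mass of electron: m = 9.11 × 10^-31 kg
9.88 × 10^5 m/s

From the de Broglie relation λ = h/(mv), we solve for v:

v = h/(mλ)
v = (6.626 × 10^-34 J·s) / (9.11 × 10^-31 kg × 7.36 × 10^-10 m)
v = 9.88 × 10^5 m/s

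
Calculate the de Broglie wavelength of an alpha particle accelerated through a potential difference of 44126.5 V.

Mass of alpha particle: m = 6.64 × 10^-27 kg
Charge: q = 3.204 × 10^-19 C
4.84 × 10^-14 m

When a particle is accelerated through voltage V, it gains kinetic energy KE = qV.

The de Broglie wavelength is then λ = h/√(2mqV):

λ = h/√(2mqV)
λ = (6.626 × 10^-34 J·s) / √(2 × 6.64 × 10^-27 kg × 3.204 × 10^-19 C × 44126.5 V)
λ = 4.84 × 10^-14 m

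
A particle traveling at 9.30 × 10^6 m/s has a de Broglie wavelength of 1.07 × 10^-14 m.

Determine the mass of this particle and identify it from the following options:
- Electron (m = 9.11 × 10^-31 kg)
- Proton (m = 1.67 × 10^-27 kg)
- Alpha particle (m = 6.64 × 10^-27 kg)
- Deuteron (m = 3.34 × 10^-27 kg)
The particle is an alpha particle.

From λ = h/(mv), solve for mass:

m = h/(λv)
m = (6.626 × 10^-34 J·s) / (1.07 × 10^-14 m × 9.30 × 10^6 m/s)
m = 6.66 × 10^-27 kg

Comparing with the listed masses, this is closest to an alpha particle.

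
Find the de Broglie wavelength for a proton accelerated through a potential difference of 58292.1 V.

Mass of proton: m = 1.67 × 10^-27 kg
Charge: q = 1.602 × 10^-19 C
1.19 × 10^-13 m

When a particle is accelerated through voltage V, it gains kinetic energy KE = qV.

The de Broglie wavelength is then λ = h/√(2mqV):

λ = h/√(2mqV)
λ = (6.626 × 10^-34 J·s) / √(2 × 1.67 × 10^-27 kg × 1.602 × 10^-19 C × 58292.1 V)
λ = 1.19 × 10^-13 m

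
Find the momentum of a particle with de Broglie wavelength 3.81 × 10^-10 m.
1.74 × 10^-24 kg·m/s

From the de Broglie relation λ = h/p, we solve for p:

p = h/λ
p = (6.626 × 10^-34 J·s) / (3.81 × 10^-10 m)
p = 1.74 × 10^-24 kg·m/s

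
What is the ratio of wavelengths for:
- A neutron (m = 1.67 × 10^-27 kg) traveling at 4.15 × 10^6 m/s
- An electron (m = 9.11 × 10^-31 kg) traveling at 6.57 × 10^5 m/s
λ₁/λ₂ = 8.64 × 10^-5

Using λ = h/(mv):

λ₁ = h/(m₁v₁) = 9.56 × 10^-14 m
λ₂ = h/(m₂v₂) = 1.11 × 10^-9 m

Ratio λ₁/λ₂ = (m₂v₂)/(m₁v₁)
         = (9.11 × 10^-31 kg × 6.57 × 10^5 m/s) / (1.67 × 10^-27 kg × 4.15 × 10^6 m/s)
         = 8.64 × 10^-5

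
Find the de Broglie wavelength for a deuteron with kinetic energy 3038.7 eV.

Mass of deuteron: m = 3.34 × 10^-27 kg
3.67 × 10^-13 m

Using λ = h/√(2mKE):

First convert KE to Joules: KE = 3038.7 eV = 4.869 × 10^-16 J

λ = h/√(2mKE)
λ = (6.626 × 10^-34 J·s) / √(2 × 3.34 × 10^-27 kg × 4.869 × 10^-16 J)
λ = 3.67 × 10^-13 m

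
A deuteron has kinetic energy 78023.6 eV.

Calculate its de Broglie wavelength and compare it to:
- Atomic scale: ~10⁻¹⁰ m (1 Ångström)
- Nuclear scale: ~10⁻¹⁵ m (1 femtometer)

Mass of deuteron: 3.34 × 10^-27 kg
λ = 7.25 × 10^-14 m, which is between nuclear and atomic scales.

Using λ = h/√(2mKE):

KE = 78023.6 eV = 1.250 × 10^-14 J

λ = h/√(2mKE)
λ = (6.626 × 10^-34 J·s) / √(2 × 3.34 × 10^-27 kg × 1.250 × 10^-14 J)
λ = 7.25 × 10^-14 m

Comparison:
- Atomic scale (10⁻¹⁰ m): λ is 0.00073× this size
- Nuclear scale (10⁻¹⁵ m): λ is 73× this size

The wavelength is between nuclear and atomic scales.

This wavelength is appropriate for probing atomic structure but too large for nuclear physics experiments.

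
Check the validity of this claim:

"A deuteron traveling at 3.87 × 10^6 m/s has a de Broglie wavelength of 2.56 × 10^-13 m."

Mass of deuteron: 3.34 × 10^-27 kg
False

The claim is incorrect.

Using λ = h/(mv):
λ = (6.626 × 10^-34 J·s) / (3.34 × 10^-27 kg × 3.87 × 10^6 m/s)
λ = 5.13 × 10^-14 m

The actual wavelength differs from the claimed 2.56 × 10^-13 m.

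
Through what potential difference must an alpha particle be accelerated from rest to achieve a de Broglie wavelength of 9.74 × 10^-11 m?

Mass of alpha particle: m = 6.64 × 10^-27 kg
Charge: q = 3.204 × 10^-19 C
1.09 × 10^-2 V

From λ = h/√(2mqV), we solve for V:

λ² = h²/(2mqV)
V = h²/(2mqλ²)
V = (6.626 × 10^-34 J·s)² / (2 × 6.64 × 10^-27 kg × 3.204 × 10^-19 C × (9.74 × 10^-11 m)²)
V = 1.09 × 10^-2 V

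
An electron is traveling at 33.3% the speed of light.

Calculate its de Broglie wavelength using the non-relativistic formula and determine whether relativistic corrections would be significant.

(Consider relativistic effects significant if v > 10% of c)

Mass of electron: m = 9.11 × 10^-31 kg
Yes, relativistic corrections are needed.

Using the non-relativistic de Broglie formula λ = h/(mv):

v = 33.3% × c = 9.983 × 10^7 m/s

λ = h/(mv)
λ = (6.626 × 10^-34 J·s) / (9.11 × 10^-31 kg × 9.983 × 10^7 m/s)
λ = 7.29 × 10^-12 m

Since v = 33.3% of c > 10% of c, relativistic corrections ARE significant and the actual wavelength would differ from this non-relativistic estimate.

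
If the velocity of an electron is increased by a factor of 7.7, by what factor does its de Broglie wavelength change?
The wavelength decreases by a factor of 7.7.

From λ = h/(mv), the wavelength is inversely proportional to velocity:

λ ∝ 1/v

If v → 7.7v, then λ → λ/7.7

When velocity is increased by a factor of 7.7, the wavelength decreases by a factor of 7.7.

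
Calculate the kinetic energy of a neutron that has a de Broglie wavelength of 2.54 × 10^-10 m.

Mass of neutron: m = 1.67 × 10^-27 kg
2.04 × 10^-21 J (or 0.0127 eV)

From λ = h/√(2mKE), we solve for KE:

λ² = h²/(2mKE)
KE = h²/(2mλ²)
KE = (6.626 × 10^-34 J·s)² / (2 × 1.67 × 10^-27 kg × (2.54 × 10^-10 m)²)
KE = 2.04 × 10^-21 J
KE = 0.0127 eV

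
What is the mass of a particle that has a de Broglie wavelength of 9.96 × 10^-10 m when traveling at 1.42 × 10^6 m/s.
4.68 × 10^-31 kg

From the de Broglie relation λ = h/(mv), we solve for m:

m = h/(λv)
m = (6.626 × 10^-34 J·s) / (9.96 × 10^-10 m × 1.42 × 10^6 m/s)
m = 4.68 × 10^-31 kg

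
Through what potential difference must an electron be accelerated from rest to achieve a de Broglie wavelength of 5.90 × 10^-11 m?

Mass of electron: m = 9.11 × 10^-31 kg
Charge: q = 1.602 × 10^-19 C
432 V

From λ = h/√(2mqV), we solve for V:

λ² = h²/(2mqV)
V = h²/(2mqλ²)
V = (6.626 × 10^-34 J·s)² / (2 × 9.11 × 10^-31 kg × 1.602 × 10^-19 C × (5.90 × 10^-11 m)²)
V = 432 V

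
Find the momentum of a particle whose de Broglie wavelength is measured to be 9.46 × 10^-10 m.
7.00 × 10^-25 kg·m/s

From the de Broglie relation λ = h/p, we solve for p:

p = h/λ
p = (6.626 × 10^-34 J·s) / (9.46 × 10^-10 m)
p = 7.00 × 10^-25 kg·m/s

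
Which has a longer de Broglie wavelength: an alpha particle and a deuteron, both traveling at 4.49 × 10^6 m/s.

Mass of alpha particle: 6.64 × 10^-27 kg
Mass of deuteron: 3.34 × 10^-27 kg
The deuteron has the longer wavelength.

Using λ = h/(mv), since both particles have the same velocity, the wavelength depends only on mass.

For alpha particle: λ₁ = h/(m₁v) = 2.22 × 10^-14 m
For deuteron: λ₂ = h/(m₂v) = 4.42 × 10^-14 m

Since λ ∝ 1/m at constant velocity, the lighter particle has the longer wavelength.

The deuteron has the longer de Broglie wavelength.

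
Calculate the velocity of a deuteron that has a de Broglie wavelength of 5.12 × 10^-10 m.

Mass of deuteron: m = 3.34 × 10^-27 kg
3.87 × 10^2 m/s

From the de Broglie relation λ = h/(mv), we solve for v:

v = h/(mλ)
v = (6.626 × 10^-34 J·s) / (3.34 × 10^-27 kg × 5.12 × 10^-10 m)
v = 3.87 × 10^2 m/s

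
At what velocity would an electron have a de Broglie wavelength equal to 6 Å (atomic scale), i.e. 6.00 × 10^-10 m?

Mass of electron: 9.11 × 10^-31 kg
1.21 × 10^6 m/s

From λ = h/(mv), solve for v:

v = h/(mλ)
v = (6.626 × 10^-34 J·s) / (9.11 × 10^-31 kg × 6.00 × 10^-10 m)
v = 1.21 × 10^6 m/s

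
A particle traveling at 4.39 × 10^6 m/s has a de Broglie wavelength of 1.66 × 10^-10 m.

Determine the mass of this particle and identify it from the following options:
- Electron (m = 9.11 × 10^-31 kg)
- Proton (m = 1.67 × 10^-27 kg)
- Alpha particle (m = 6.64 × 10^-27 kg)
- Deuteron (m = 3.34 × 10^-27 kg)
The particle is an electron.

From λ = h/(mv), solve for mass:

m = h/(λv)
m = (6.626 × 10^-34 J·s) / (1.66 × 10^-10 m × 4.39 × 10^6 m/s)
m = 9.09 × 10^-31 kg

Comparing with the listed masses, this is closest to an electron.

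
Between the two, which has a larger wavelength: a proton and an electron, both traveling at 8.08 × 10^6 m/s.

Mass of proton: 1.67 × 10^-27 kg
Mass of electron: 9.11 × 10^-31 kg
The electron has the longer wavelength.

Using λ = h/(mv), since both particles have the same velocity, the wavelength depends only on mass.

For proton: λ₁ = h/(m₁v) = 4.91 × 10^-14 m
For electron: λ₂ = h/(m₂v) = 9.00 × 10^-11 m

Since λ ∝ 1/m at constant velocity, the lighter particle has the longer wavelength.

The electron has the longer de Broglie wavelength.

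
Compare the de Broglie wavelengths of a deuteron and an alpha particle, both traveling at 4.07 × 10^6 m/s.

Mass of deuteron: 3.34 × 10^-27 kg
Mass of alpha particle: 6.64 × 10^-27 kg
The deuteron has the longer wavelength.

Using λ = h/(mv), since both particles have the same velocity, the wavelength depends only on mass.

For deuteron: λ₁ = h/(m₁v) = 4.87 × 10^-14 m
For alpha particle: λ₂ = h/(m₂v) = 2.45 × 10^-14 m

Since λ ∝ 1/m at constant velocity, the lighter particle has the longer wavelength.

The deuteron has the longer de Broglie wavelength.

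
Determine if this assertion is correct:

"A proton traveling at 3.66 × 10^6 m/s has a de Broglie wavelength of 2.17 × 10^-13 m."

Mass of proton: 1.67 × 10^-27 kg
False

The claim is incorrect.

Using λ = h/(mv):
λ = (6.626 × 10^-34 J·s) / (1.67 × 10^-27 kg × 3.66 × 10^6 m/s)
λ = 1.08 × 10^-13 m

The actual wavelength differs from the claimed 2.17 × 10^-13 m.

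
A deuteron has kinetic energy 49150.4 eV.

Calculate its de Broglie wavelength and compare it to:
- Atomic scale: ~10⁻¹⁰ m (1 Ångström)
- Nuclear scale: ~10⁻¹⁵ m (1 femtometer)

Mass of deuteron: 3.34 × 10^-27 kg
λ = 9.14 × 10^-14 m, which is between nuclear and atomic scales.

Using λ = h/√(2mKE):

KE = 49150.4 eV = 7.875 × 10^-15 J

λ = h/√(2mKE)
λ = (6.626 × 10^-34 J·s) / √(2 × 3.34 × 10^-27 kg × 7.875 × 10^-15 J)
λ = 9.14 × 10^-14 m

Comparison:
- Atomic scale (10⁻¹⁰ m): λ is 0.00091× this size
- Nuclear scale (10⁻¹⁵ m): λ is 91× this size

The wavelength is between nuclear and atomic scales.

This wavelength is appropriate for probing atomic structure but too large for nuclear physics experiments.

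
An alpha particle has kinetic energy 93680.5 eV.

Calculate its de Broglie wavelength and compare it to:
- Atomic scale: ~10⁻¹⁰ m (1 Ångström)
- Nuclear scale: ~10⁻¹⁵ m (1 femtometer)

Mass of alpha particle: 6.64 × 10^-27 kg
λ = 4.69 × 10^-14 m, which is between nuclear and atomic scales.

Using λ = h/√(2mKE):

KE = 93680.5 eV = 1.501 × 10^-14 J

λ = h/√(2mKE)
λ = (6.626 × 10^-34 J·s) / √(2 × 6.64 × 10^-27 kg × 1.501 × 10^-14 J)
λ = 4.69 × 10^-14 m

Comparison:
- Atomic scale (10⁻¹⁰ m): λ is 0.00047× this size
- Nuclear scale (10⁻¹⁵ m): λ is 47× this size

The wavelength is between nuclear and atomic scales.

This wavelength is appropriate for probing atomic structure but too large for nuclear physics experiments.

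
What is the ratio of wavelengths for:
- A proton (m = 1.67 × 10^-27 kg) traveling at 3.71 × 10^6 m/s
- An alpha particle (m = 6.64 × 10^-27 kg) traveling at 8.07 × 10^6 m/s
λ₁/λ₂ = 8.65

Using λ = h/(mv):

λ₁ = h/(m₁v₁) = 1.07 × 10^-13 m
λ₂ = h/(m₂v₂) = 1.24 × 10^-14 m

Ratio λ₁/λ₂ = (m₂v₂)/(m₁v₁)
         = (6.64 × 10^-27 kg × 8.07 × 10^6 m/s) / (1.67 × 10^-27 kg × 3.71 × 10^6 m/s)
         = 8.65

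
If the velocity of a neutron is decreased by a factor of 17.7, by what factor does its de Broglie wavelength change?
The wavelength increases by a factor of 17.7.

From λ = h/(mv), the wavelength is inversely proportional to velocity:

λ ∝ 1/v

If v → v/17.7, then λ → 17.7λ

When velocity is decreased by a factor of 17.7, the wavelength increases by a factor of 17.7.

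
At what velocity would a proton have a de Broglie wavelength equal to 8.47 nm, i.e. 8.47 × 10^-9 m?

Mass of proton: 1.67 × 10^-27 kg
4.68 × 10^1 m/s

From λ = h/(mv), solve for v:

v = h/(mλ)
v = (6.626 × 10^-34 J·s) / (1.67 × 10^-27 kg × 8.47 × 10^-9 m)
v = 4.68 × 10^1 m/s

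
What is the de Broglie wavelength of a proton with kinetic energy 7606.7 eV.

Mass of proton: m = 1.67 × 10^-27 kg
3.28 × 10^-13 m

Using λ = h/√(2mKE):

First convert KE to Joules: KE = 7606.7 eV = 1.219 × 10^-15 J

λ = h/√(2mKE)
λ = (6.626 × 10^-34 J·s) / √(2 × 1.67 × 10^-27 kg × 1.219 × 10^-15 J)
λ = 3.28 × 10^-13 m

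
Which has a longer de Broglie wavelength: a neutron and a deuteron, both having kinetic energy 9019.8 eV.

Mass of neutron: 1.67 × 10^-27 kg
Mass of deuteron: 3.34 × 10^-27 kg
The neutron has the longer wavelength.

Using λ = h/√(2mKE):

For neutron: λ₁ = h/√(2m₁KE) = 3.02 × 10^-13 m
For deuteron: λ₂ = h/√(2m₂KE) = 2.13 × 10^-13 m

Since λ ∝ 1/√m at constant kinetic energy, the lighter particle has the longer wavelength.

The neutron has the longer de Broglie wavelength.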